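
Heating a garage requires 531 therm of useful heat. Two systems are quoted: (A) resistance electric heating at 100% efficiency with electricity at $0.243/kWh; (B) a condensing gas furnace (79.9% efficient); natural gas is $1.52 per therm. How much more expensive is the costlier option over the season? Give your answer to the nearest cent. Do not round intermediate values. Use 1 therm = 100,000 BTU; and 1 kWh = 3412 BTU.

$2771.58

Heat load = 531 therm × 100,000 = 53,100,000 BTU
Gas: input = 53,100,000 / 0.799 = 66,458,073 BTU = 664.6 therm → 664.6 × $1.52 = $1,010.16
Electric: 53,100,000 BTU / 3412 = 15,560 kWh → × $0.243 = $3,781.74
Difference = |$1,010.16 − $3,781.74| = $2,771.58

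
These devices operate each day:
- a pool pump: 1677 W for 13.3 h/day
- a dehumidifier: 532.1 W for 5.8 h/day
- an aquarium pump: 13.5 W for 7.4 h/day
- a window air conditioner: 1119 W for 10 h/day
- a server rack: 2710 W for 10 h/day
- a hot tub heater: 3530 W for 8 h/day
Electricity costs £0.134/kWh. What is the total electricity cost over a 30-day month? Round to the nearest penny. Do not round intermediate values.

£369.92

pool pump: 1677 W × 13.3 h × 30 d = 669,123 Wh = 669.1 kWh
dehumidifier: 532.1 W × 5.8 h × 30 d = 92,585 Wh = 92.59 kWh
aquarium pump: 13.5 W × 7.4 h × 30 d = 2,997 Wh = 2.997 kWh
window air conditioner: 1119 W × 10 h × 30 d = 335,700 Wh = 335.7 kWh
server rack: 2710 W × 10 h × 30 d = 813,000 Wh = 813 kWh
hot tub heater: 3530 W × 8 h × 30 d = 847,200 Wh = 847.2 kWh
Total energy = 669.1 + 92.59 + 2.997 + 335.7 + 813 + 847.2 = 2,761 kWh
Cost = 2,761 kWh × £0.134 = £369.92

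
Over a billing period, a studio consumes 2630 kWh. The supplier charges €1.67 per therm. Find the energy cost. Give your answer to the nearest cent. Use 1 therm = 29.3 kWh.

2630 kWh × (0.03413 therm/kWh) = 89.76 therm
Cost = 89.76 therm × €1.67/therm = €149.90

€149.90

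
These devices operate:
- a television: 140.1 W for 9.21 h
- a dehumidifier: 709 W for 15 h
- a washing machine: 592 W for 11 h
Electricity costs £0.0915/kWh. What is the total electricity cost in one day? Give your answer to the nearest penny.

television: 140.1 W × 9.21 h = 1,290 Wh = 1.29 kWh
dehumidifier: 709 W × 15 h = 10,635 Wh = 10.63 kWh
washing machine: 592 W × 11 h = 6,512 Wh = 6.512 kWh
Total energy = 1.29 + 10.63 + 6.512 = 18.44 kWh
Cost = 18.44 kWh × £0.0915 = £1.69

£1.69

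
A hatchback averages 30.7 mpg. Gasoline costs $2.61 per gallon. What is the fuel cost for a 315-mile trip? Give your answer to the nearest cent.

$26.78

Fuel = 315 mi / 30.7 mpg = 10.26 gal
Cost = 10.26 gal × $2.61/gal = $26.78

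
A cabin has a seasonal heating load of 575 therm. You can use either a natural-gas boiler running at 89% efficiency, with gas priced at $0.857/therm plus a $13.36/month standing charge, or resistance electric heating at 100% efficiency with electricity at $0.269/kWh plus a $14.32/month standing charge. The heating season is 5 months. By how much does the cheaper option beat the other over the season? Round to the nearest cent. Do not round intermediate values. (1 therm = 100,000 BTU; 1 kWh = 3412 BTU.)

Heat load = 575 therm × 100,000 = 57,500,000 BTU
Gas: input = 57,500,000 / 0.89 = 64,606,742 BTU = 646.1 therm → 646.1 × $0.857 = $553.68; + 5 × $13.36 standing = $620.48
Electric: 57,500,000 BTU / 3412 = 16,850 kWh → × $0.269 = $4,533.26; + 5 × $14.32 standing = $4,604.86
Difference = |$620.48 − $4,604.86| = $3,984.39

$3984.39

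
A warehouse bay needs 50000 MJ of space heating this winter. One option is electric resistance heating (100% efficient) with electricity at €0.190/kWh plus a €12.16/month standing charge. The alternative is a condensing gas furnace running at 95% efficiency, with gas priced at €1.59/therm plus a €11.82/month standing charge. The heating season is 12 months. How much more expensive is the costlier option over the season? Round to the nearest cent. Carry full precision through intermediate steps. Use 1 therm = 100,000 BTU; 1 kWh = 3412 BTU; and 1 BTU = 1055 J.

€1850.00

Heat load = 50000 MJ = 50,000,000,000 J / 1055 = 47,393,365 BTU
Gas: input = 47,393,365 / 0.950 = 49,887,753 BTU = 498.9 therm → 498.9 × €1.59 = €793.22; + 12 × €11.82 standing = €935.06
Electric: 47,393,365 BTU / 3412 = 13,890 kWh → × €0.190 = €2,639.14; + 12 × €12.16 standing = €2,785.06
Difference = |€935.06 − €2,785.06| = €1,850.00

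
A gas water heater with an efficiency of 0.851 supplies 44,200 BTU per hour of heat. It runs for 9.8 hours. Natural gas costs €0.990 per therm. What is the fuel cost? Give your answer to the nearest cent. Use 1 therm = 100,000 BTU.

Heat delivered = 44,200 BTU/h × 9.8 h = 433,160 BTU
Gas input = 433,160 / 0.851 = 509,001 BTU
= 509,001 / 100,000 = 5.09 therm
Cost = 5.09 × €0.990/therm = €5.04

€5.04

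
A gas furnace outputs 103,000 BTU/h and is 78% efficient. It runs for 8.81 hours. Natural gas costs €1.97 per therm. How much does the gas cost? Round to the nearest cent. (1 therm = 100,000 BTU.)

€22.92

Heat delivered = 103,000 BTU/h × 8.81 h = 907,430 BTU
Gas input = 907,430 / 0.780 = 1,163,372 BTU
= 1,163,372 / 100,000 = 11.63 therm
Cost = 11.63 × €1.97/therm = €22.92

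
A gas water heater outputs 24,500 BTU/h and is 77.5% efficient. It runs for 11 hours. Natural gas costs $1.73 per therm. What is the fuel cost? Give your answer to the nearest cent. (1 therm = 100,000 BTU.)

Heat delivered = 24,500 BTU/h × 11 h = 269,500 BTU
Gas input = 269,500 / 0.775 = 347,742 BTU
= 347,742 / 100,000 = 3.477 therm
Cost = 3.477 × $1.73/therm = $6.02

$6.02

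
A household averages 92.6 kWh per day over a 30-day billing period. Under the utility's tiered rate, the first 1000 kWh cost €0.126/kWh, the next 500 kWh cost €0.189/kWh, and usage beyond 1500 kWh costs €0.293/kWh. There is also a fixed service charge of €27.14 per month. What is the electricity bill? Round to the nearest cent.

€622.09

Usage = 92.6 kWh/day × 30 days = 2778 kWh
First 1000 kWh × €0.126 = €126.00
Next 500 kWh × €0.189 = €94.50
Remaining 1278 kWh × €0.293 = €374.45
Energy charge = €594.95; + service €27.14 = €622.09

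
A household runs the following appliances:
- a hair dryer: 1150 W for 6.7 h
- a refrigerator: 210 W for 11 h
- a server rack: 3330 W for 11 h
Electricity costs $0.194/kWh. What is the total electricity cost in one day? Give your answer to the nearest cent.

$9.05

hair dryer: 1150 W × 6.7 h = 7,705 Wh = 7.705 kWh
refrigerator: 210 W × 11 h = 2,310 Wh = 2.31 kWh
server rack: 3330 W × 11 h = 36,630 Wh = 36.63 kWh
Total energy = 7.705 + 2.31 + 36.63 = 46.65 kWh
Cost = 46.65 kWh × $0.194 = $9.05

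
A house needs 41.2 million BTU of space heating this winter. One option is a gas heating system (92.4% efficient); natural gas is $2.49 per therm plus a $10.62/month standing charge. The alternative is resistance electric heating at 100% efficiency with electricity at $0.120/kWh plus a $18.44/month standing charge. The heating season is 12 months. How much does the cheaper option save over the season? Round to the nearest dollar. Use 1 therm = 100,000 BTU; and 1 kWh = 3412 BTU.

Heat load = 41.2 × 10⁶ BTU = 41,200,000 BTU
Gas: input = 41,200,000 / 0.924 = 44,588,745 BTU = 445.9 therm → 445.9 × $2.49 = $1,110.26; + 12 × $10.62 standing = $1,237.70
Electric: 41,200,000 BTU / 3412 = 12,080 kWh → × $0.120 = $1,449.00; + 12 × $18.44 standing = $1,670.28
Difference = |$1,237.70 − $1,670.28| = $432.58 ≈ $433

$433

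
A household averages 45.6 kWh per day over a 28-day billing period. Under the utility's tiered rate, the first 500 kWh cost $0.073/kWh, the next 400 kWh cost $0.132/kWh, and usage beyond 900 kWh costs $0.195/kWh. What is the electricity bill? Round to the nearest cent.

$162.78

Usage = 45.6 kWh/day × 28 days = 1276.8 kWh
First 500 kWh × $0.073 = $36.50
Next 400 kWh × $0.132 = $52.80
Remaining 376.8 kWh × $0.195 = $73.48
Total = $162.78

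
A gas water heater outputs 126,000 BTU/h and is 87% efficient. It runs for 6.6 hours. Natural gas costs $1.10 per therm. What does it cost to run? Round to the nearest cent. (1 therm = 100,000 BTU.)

$10.51

Heat delivered = 126,000 BTU/h × 6.6 h = 831,600 BTU
Gas input = 831,600 / 0.87 = 955,862 BTU
= 955,862 / 100,000 = 9.559 therm
Cost = 9.559 × $1.10/therm = $10.51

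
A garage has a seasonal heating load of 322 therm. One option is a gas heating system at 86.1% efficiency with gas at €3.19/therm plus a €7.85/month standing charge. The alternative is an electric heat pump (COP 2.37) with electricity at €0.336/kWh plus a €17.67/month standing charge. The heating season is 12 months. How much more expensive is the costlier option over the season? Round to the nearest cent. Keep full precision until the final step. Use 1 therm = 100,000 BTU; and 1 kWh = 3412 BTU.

€262.78

Heat load = 322 therm × 100,000 = 32,200,000 BTU
Gas: input = 32,200,000 / 0.861 = 37,398,374 BTU = 374 therm → 374 × €3.19 = €1,193.01; + 12 × €7.85 standing = €1,287.21
Heat pump: 32,200,000 BTU / 3412 = 9,437 kWh heat; / 2.37 = 3,982 kWh in → × €0.336 = €1,337.94; + 12 × €17.67 standing = €1,549.98
Difference = |€1,287.21 − €1,549.98| = €262.78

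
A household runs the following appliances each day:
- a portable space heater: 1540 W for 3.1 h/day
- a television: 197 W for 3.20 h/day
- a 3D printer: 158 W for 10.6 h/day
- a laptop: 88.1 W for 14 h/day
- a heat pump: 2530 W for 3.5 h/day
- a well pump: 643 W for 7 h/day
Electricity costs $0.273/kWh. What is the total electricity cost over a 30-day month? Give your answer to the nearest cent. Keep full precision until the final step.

$177.47

portable space heater: 1540 W × 3.1 h × 30 d = 143,220 Wh = 143.2 kWh
television: 197 W × 3.20 h × 30 d = 18,912 Wh = 18.91 kWh
3D printer: 158 W × 10.6 h × 30 d = 50,244 Wh = 50.24 kWh
laptop: 88.1 W × 14 h × 30 d = 37,002 Wh = 37 kWh
heat pump: 2530 W × 3.5 h × 30 d = 265,650 Wh = 265.6 kWh
well pump: 643 W × 7 h × 30 d = 135,030 Wh = 135 kWh
Total energy = 143.2 + 18.91 + 50.24 + 37 + 265.6 + 135 = 650.1 kWh
Cost = 650.1 kWh × $0.273 = $177.47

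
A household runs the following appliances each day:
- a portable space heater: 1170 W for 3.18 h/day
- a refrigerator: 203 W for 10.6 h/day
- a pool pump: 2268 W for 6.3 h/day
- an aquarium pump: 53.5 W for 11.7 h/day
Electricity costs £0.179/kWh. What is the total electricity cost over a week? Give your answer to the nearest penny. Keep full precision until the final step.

£26.05

portable space heater: 1170 W × 3.18 h × 7 d = 26,044 Wh = 26.04 kWh
refrigerator: 203 W × 10.6 h × 7 d = 15,063 Wh = 15.06 kWh
pool pump: 2268 W × 6.3 h × 7 d = 100,019 Wh = 100 kWh
aquarium pump: 53.5 W × 11.7 h × 7 d = 4,382 Wh = 4.382 kWh
Total energy = 26.04 + 15.06 + 100 + 4.382 = 145.5 kWh
Cost = 145.5 kWh × £0.179 = £26.05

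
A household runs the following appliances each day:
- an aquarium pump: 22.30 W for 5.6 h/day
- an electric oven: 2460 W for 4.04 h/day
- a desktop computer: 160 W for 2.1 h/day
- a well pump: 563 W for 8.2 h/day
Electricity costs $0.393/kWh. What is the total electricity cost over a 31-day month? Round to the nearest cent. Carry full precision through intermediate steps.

$182.94

aquarium pump: 22.30 W × 5.6 h × 31 d = 3,871 Wh = 3.871 kWh
electric oven: 2460 W × 4.04 h × 31 d = 308,090 Wh = 308.1 kWh
desktop computer: 160 W × 2.1 h × 31 d = 10,416 Wh = 10.42 kWh
well pump: 563 W × 8.2 h × 31 d = 143,115 Wh = 143.1 kWh
Total energy = 3.871 + 308.1 + 10.42 + 143.1 = 465.5 kWh
Cost = 465.5 kWh × $0.393 = $182.94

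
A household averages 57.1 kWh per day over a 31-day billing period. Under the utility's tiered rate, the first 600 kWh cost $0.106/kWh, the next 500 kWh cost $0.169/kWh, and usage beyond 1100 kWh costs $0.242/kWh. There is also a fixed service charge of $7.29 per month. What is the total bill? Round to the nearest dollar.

Usage = 57.1 kWh/day × 31 days = 1770.1 kWh
First 600 kWh × $0.106 = $63.60
Next 500 kWh × $0.169 = $84.50
Remaining 670.1 kWh × $0.242 = $162.16
Energy charge = $310.26; + service $7.29 = $317.55 ≈ $318

$318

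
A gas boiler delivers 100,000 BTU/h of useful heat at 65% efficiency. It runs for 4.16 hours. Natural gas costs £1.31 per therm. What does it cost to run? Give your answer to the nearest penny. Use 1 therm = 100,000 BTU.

£8.38

Heat delivered = 100,000 BTU/h × 4.16 h = 416,000 BTU
Gas input = 416,000 / 0.65 = 640,000 BTU
= 640,000 / 100,000 = 6.4 therm
Cost = 6.4 × £1.31/therm = £8.38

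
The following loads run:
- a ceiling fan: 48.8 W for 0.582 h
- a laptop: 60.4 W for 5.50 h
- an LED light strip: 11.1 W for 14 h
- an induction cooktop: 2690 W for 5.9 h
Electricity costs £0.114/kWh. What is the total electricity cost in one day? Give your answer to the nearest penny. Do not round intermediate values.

ceiling fan: 48.8 W × 0.582 h = 28 Wh = 0.0284 kWh
laptop: 60.4 W × 5.50 h = 332 Wh = 0.3322 kWh
LED light strip: 11.1 W × 14 h = 155 Wh = 0.1554 kWh
induction cooktop: 2690 W × 5.9 h = 15,871 Wh = 15.87 kWh
Total energy = 0.0284 + 0.3322 + 0.1554 + 15.87 = 16.39 kWh
Cost = 16.39 kWh × £0.114 = £1.87

£1.87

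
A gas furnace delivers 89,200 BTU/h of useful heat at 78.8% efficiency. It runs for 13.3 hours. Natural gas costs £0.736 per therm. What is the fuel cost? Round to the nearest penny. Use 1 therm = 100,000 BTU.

£11.08

Heat delivered = 89,200 BTU/h × 13.3 h = 1,186,360 BTU
Gas input = 1,186,360 / 0.788 = 1,505,533 BTU
= 1,505,533 / 100,000 = 15.06 therm
Cost = 15.06 × £0.736/therm = £11.08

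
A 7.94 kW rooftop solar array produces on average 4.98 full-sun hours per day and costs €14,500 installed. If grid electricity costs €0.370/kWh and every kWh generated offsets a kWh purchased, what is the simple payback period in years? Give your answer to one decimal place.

Daily generation = 7.94 kW × 4.98 h = 39.54 kWh
Annual generation = 39.54 × 365 = 14433 kWh
Annual savings = 14433 × €0.370 = €5,340.04
Payback = €14,500 / €5,340.04 = 2.72 years

2.7 years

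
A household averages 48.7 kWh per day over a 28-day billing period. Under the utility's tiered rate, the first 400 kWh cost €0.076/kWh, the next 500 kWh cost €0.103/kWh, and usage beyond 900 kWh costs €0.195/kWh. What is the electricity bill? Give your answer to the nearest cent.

Usage = 48.7 kWh/day × 28 days = 1363.6 kWh
First 400 kWh × €0.076 = €30.40
Next 500 kWh × €0.103 = €51.50
Remaining 463.6 kWh × €0.195 = €90.40
Total = €172.30

€172.30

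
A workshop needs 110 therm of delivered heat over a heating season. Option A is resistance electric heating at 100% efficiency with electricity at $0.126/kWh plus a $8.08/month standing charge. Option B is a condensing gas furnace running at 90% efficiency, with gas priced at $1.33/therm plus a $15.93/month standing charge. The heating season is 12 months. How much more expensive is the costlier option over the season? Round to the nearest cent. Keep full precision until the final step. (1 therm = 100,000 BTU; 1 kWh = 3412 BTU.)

Heat load = 110 therm × 100,000 = 11,000,000 BTU
Gas: input = 11,000,000 / 0.90 = 12,222,222 BTU = 122.2 therm → 122.2 × $1.33 = $162.56; + 12 × $15.93 standing = $353.72
Electric: 11,000,000 BTU / 3412 = 3,224 kWh → × $0.126 = $406.21; + 12 × $8.08 standing = $503.17
Difference = |$353.72 − $503.17| = $149.46

$149.46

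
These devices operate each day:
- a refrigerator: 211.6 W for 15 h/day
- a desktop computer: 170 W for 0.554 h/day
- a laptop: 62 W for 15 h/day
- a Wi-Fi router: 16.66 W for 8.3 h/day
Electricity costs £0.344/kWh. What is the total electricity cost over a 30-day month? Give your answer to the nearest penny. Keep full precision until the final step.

refrigerator: 211.6 W × 15 h × 30 d = 95,220 Wh = 95.22 kWh
desktop computer: 170 W × 0.554 h × 30 d = 2,825 Wh = 2.825 kWh
laptop: 62 W × 15 h × 30 d = 27,900 Wh = 27.9 kWh
Wi-Fi router: 16.66 W × 8.3 h × 30 d = 4,148 Wh = 4.148 kWh
Total energy = 95.22 + 2.825 + 27.9 + 4.148 = 130.1 kWh
Cost = 130.1 kWh × £0.344 = £44.75

£44.75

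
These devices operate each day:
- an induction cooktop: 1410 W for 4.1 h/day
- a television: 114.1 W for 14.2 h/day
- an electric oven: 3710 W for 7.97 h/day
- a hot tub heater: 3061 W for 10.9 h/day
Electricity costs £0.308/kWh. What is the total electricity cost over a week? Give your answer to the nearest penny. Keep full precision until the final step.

£151.64

induction cooktop: 1410 W × 4.1 h × 7 d = 40,467 Wh = 40.47 kWh
television: 114.1 W × 14.2 h × 7 d = 11,342 Wh = 11.34 kWh
electric oven: 3710 W × 7.97 h × 7 d = 206,981 Wh = 207 kWh
hot tub heater: 3061 W × 10.9 h × 7 d = 233,554 Wh = 233.6 kWh
Total energy = 40.47 + 11.34 + 207 + 233.6 = 492.3 kWh
Cost = 492.3 kWh × £0.308 = £151.64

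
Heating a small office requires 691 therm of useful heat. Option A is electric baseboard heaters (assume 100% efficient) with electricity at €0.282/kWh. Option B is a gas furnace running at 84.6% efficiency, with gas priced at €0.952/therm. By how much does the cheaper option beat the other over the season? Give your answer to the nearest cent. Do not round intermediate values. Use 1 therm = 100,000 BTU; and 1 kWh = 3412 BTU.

€4933.50

Heat load = 691 therm × 100,000 = 69,100,000 BTU
Gas: input = 69,100,000 / 0.846 = 81,678,487 BTU = 816.8 therm → 816.8 × €0.952 = €777.58
Electric: 69,100,000 BTU / 3412 = 20,250 kWh → × €0.282 = €5,711.08
Difference = |€777.58 − €5,711.08| = €4,933.50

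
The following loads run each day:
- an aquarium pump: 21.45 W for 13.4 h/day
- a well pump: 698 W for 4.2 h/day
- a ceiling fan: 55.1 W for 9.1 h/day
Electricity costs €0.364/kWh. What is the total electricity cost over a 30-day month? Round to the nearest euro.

€41

aquarium pump: 21.45 W × 13.4 h × 30 d = 8,623 Wh = 8.623 kWh
well pump: 698 W × 4.2 h × 30 d = 87,948 Wh = 87.95 kWh
ceiling fan: 55.1 W × 9.1 h × 30 d = 15,042 Wh = 15.04 kWh
Total energy = 8.623 + 87.95 + 15.04 = 111.6 kWh
Cost = 111.6 kWh × €0.364 = €40.63 ≈ €41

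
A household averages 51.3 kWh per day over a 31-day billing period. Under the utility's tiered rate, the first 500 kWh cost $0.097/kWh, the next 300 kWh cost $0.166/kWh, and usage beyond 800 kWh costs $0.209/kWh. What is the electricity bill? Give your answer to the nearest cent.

Usage = 51.3 kWh/day × 31 days = 1590.3 kWh
First 500 kWh × $0.097 = $48.50
Next 300 kWh × $0.166 = $49.80
Remaining 790.3 kWh × $0.209 = $165.17
Total = $263.47

$263.47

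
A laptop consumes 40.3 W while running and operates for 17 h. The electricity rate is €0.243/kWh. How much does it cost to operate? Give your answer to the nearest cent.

€0.17

Energy = 40.3 W × 17 h = 685 Wh = 0.6851 kWh
Cost = 0.6851 kWh × €0.243/kWh = €0.17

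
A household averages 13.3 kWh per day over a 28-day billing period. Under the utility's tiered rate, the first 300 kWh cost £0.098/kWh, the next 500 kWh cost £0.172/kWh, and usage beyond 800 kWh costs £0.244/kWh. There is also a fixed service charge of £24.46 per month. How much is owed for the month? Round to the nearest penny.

£66.31

Usage = 13.3 kWh/day × 28 days = 372.4 kWh
First 300 kWh × £0.098 = £29.40
Next 72.4 kWh × £0.172 = £12.45
Remaining tier: 0 kWh (not reached)
Energy charge = £41.85; + service £24.46 = £66.31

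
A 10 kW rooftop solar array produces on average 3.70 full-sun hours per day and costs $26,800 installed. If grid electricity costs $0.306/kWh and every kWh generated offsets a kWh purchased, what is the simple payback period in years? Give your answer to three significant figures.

6.49 years

Daily generation = 10 kW × 3.70 h = 37 kWh
Annual generation = 37 × 365 = 13505 kWh
Annual savings = 13505 × $0.306 = $4,132.53
Payback = $26,800 / $4,132.53 = 6.49 years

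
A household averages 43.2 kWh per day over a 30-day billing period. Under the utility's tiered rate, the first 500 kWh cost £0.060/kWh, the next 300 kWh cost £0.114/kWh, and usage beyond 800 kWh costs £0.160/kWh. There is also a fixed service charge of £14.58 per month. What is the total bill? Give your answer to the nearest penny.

Usage = 43.2 kWh/day × 30 days = 1296 kWh
First 500 kWh × £0.060 = £30.00
Next 300 kWh × £0.114 = £34.20
Remaining 496 kWh × £0.160 = £79.36
Energy charge = £143.56; + service £14.58 = £158.14

£158.14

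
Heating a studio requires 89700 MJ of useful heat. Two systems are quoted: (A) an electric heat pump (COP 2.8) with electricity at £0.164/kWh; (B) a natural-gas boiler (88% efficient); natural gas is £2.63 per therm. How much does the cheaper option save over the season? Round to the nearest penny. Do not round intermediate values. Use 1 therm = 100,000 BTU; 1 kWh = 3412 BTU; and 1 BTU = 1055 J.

Heat load = 89700 MJ = 89,700,000,000 J / 1055 = 85,023,697 BTU
Gas: input = 85,023,697 / 0.88 = 96,617,837 BTU = 966.2 therm → 966.2 × £2.63 = £2,541.05
Heat pump: 85,023,697 BTU / 3412 = 24,920 kWh heat; / 2.8 = 8,900 kWh in → × £0.164 = £1,459.54
Difference = |£2,541.05 − £1,459.54| = £1,081.51

£1081.51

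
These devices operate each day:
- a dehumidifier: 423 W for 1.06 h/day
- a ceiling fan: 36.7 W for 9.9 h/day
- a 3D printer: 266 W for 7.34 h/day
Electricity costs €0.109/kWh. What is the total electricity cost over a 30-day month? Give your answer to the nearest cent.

dehumidifier: 423 W × 1.06 h × 30 d = 13,451 Wh = 13.45 kWh
ceiling fan: 36.7 W × 9.9 h × 30 d = 10,900 Wh = 10.9 kWh
3D printer: 266 W × 7.34 h × 30 d = 58,573 Wh = 58.57 kWh
Total energy = 13.45 + 10.9 + 58.57 = 82.92 kWh
Cost = 82.92 kWh × €0.109 = €9.04

€9.04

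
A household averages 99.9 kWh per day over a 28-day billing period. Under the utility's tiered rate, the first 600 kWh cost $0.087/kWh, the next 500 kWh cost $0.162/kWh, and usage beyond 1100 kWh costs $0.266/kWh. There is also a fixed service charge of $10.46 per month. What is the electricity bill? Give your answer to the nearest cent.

Usage = 99.9 kWh/day × 28 days = 2797.2 kWh
First 600 kWh × $0.087 = $52.20
Next 500 kWh × $0.162 = $81.00
Remaining 1697.2 kWh × $0.266 = $451.46
Energy charge = $584.66; + service $10.46 = $595.12

$595.12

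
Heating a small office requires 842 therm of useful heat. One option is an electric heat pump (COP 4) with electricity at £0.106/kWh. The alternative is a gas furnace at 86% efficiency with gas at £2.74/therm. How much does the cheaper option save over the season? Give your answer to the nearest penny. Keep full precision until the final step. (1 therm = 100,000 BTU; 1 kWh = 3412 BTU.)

Heat load = 842 therm × 100,000 = 84,200,000 BTU
Gas: input = 84,200,000 / 0.860 = 97,906,977 BTU = 979.1 therm → 979.1 × £2.74 = £2,682.65
Heat pump: 84,200,000 BTU / 3412 = 24,680 kWh heat; / 4 = 6,169 kWh in → × £0.106 = £653.96
Difference = |£2,682.65 − £653.96| = £2,028.69

£2028.69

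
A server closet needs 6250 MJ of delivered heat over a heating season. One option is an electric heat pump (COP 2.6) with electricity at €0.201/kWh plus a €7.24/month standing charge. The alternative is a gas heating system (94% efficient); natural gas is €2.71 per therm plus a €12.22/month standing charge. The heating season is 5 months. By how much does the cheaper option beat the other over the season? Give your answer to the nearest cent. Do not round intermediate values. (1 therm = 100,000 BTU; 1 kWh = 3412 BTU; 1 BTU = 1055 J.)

Heat load = 6250 MJ = 6,250,000,000 J / 1055 = 5,924,171 BTU
Gas: input = 5,924,171 / 0.94 = 6,302,309 BTU = 63.02 therm → 63.02 × €2.71 = €170.79; + 5 × €12.22 standing = €231.89
Heat pump: 5,924,171 BTU / 3412 = 1,736 kWh heat; / 2.6 = 667.8 kWh in → × €0.201 = €134.23; + 5 × €7.24 standing = €170.43
Difference = |€231.89 − €170.43| = €61.47

€61.47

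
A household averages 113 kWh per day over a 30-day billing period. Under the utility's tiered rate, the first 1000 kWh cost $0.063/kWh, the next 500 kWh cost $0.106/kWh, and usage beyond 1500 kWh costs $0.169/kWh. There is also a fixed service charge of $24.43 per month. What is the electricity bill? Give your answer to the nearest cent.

$459.84

Usage = 113 kWh/day × 30 days = 3390 kWh
First 1000 kWh × $0.063 = $63.00
Next 500 kWh × $0.106 = $53.00
Remaining 1890 kWh × $0.169 = $319.41
Energy charge = $435.41; + service $24.43 = $459.84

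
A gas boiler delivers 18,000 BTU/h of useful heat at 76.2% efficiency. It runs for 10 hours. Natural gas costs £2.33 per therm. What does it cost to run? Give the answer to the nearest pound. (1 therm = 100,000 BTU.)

Heat delivered = 18,000 BTU/h × 10 h = 180,000 BTU
Gas input = 180,000 / 0.762 = 236,220 BTU
= 236,220 / 100,000 = 2.362 therm
Cost = 2.362 × £2.33/therm = £5.50 ≈ £6

£6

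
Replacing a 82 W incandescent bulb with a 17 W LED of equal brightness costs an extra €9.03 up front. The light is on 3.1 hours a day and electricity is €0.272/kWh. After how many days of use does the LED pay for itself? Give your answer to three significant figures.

165 days

Power saved = 82 − 17 = 65 W
Daily energy saved = 65 W × 3.1 h = 201.5 Wh = 0.2015 kWh
Daily savings = 0.2015 × €0.272 = €0.0548
Payback = €9.03 / €0.0548 per day = 164.8 days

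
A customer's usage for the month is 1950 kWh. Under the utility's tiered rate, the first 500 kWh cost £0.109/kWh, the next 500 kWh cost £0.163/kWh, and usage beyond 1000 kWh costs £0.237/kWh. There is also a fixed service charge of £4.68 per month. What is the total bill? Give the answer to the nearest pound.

£366

First 500 kWh × £0.109 = £54.50
Next 500 kWh × £0.163 = £81.50
Remaining 950 kWh × £0.237 = £225.15
Energy charge = £361.15; + service £4.68 = £365.83 ≈ £366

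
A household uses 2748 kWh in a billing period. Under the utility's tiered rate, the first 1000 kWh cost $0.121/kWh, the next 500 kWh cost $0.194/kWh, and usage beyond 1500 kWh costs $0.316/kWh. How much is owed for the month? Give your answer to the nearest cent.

First 1000 kWh × $0.121 = $121.00
Next 500 kWh × $0.194 = $97.00
Remaining 1248 kWh × $0.316 = $394.37
Total = $612.37

$612.37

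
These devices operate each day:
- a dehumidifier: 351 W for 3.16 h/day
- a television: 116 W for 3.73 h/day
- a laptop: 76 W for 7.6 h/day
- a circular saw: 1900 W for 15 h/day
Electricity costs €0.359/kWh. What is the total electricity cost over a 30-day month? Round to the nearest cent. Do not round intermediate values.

dehumidifier: 351 W × 3.16 h × 30 d = 33,275 Wh = 33.27 kWh
television: 116 W × 3.73 h × 30 d = 12,980 Wh = 12.98 kWh
laptop: 76 W × 7.6 h × 30 d = 17,328 Wh = 17.33 kWh
circular saw: 1900 W × 15 h × 30 d = 855,000 Wh = 855 kWh
Total energy = 33.27 + 12.98 + 17.33 + 855 = 918.6 kWh
Cost = 918.6 kWh × €0.359 = €329.77

€329.77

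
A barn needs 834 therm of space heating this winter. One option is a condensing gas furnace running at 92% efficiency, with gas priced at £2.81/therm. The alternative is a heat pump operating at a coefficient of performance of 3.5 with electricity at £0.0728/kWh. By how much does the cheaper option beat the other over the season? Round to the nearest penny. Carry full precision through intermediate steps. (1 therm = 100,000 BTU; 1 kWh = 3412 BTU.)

£2038.91

Heat load = 834 therm × 100,000 = 83,400,000 BTU
Gas: input = 83,400,000 / 0.92 = 90,652,174 BTU = 906.5 therm → 906.5 × £2.81 = £2,547.33
Heat pump: 83,400,000 BTU / 3412 = 24,440 kWh heat; / 3.5 = 6,984 kWh in → × £0.0728 = £508.42
Difference = |£2,547.33 − £508.42| = £2,038.91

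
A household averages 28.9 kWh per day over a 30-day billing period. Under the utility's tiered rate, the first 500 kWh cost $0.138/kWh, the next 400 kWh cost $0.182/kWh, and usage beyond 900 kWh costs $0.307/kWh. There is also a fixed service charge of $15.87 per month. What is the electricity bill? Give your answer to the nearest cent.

Usage = 28.9 kWh/day × 30 days = 867 kWh
First 500 kWh × $0.138 = $69.00
Next 367 kWh × $0.182 = $66.79
Remaining tier: 0 kWh (not reached)
Energy charge = $135.79; + service $15.87 = $151.66

$151.66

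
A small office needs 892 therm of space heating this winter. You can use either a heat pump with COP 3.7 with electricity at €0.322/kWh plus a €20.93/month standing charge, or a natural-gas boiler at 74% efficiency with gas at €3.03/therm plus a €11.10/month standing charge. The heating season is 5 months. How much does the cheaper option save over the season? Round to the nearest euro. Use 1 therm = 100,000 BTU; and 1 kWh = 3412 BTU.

€1328

Heat load = 892 therm × 100,000 = 89,200,000 BTU
Gas: input = 89,200,000 / 0.74 = 120,540,541 BTU = 1,205 therm → 1,205 × €3.03 = €3,652.38; + 5 × €11.10 standing = €3,707.88
Heat pump: 89,200,000 BTU / 3412 = 26,140 kWh heat; / 3.7 = 7,066 kWh in → × €0.322 = €2,275.15; + 5 × €20.93 standing = €2,379.80
Difference = |€3,707.88 − €2,379.80| = €1,328.08 ≈ €1328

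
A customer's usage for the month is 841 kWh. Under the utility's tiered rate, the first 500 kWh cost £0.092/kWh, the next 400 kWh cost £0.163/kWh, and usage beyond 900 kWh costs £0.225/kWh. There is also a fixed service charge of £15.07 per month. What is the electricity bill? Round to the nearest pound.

£117

First 500 kWh × £0.092 = £46.00
Next 341 kWh × £0.163 = £55.58
Remaining tier: 0 kWh (not reached)
Energy charge = £101.58; + service £15.07 = £116.65 ≈ £117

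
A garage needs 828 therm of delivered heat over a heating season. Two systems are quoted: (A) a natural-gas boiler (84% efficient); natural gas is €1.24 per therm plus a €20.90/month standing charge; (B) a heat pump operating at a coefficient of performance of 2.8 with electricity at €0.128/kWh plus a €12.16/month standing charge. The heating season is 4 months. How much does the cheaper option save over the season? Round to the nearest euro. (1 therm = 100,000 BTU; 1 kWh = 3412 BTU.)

Heat load = 828 therm × 100,000 = 82,800,000 BTU
Gas: input = 82,800,000 / 0.84 = 98,571,429 BTU = 985.7 therm → 985.7 × €1.24 = €1,222.29; + 4 × €20.90 standing = €1,305.89
Heat pump: 82,800,000 BTU / 3412 = 24,270 kWh heat; / 2.8 = 8,667 kWh in → × €0.128 = €1,109.36; + 4 × €12.16 standing = €1,158.00
Difference = |€1,305.89 − €1,158.00| = €147.88 ≈ €148

€148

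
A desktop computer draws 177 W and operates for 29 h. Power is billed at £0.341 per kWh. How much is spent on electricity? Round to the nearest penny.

£1.75

Energy = 177 W × 29 h = 5,133 Wh = 5.133 kWh
Cost = 5.133 kWh × £0.341/kWh = £1.75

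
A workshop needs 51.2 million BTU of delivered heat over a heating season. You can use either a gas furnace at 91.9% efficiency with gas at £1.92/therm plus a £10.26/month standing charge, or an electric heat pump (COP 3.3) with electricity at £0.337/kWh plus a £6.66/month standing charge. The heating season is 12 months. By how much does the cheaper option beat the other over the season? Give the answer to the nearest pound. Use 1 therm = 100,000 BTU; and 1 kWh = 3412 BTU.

£420

Heat load = 51.2 × 10⁶ BTU = 51,200,000 BTU
Gas: input = 51,200,000 / 0.919 = 55,712,731 BTU = 557.1 therm → 557.1 × £1.92 = £1,069.68; + 12 × £10.26 standing = £1,192.80
Heat pump: 51,200,000 BTU / 3412 = 15,010 kWh heat; / 3.3 = 4,547 kWh in → × £0.337 = £1,532.42; + 12 × £6.66 standing = £1,612.34
Difference = |£1,192.80 − £1,612.34| = £419.53 ≈ £420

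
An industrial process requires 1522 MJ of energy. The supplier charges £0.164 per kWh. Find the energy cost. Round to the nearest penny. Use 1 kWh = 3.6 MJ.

1522 MJ × (0.27778 kWh/MJ) = 422.8 kWh
Cost = 422.8 kWh × £0.164/kWh = £69.34

£69.34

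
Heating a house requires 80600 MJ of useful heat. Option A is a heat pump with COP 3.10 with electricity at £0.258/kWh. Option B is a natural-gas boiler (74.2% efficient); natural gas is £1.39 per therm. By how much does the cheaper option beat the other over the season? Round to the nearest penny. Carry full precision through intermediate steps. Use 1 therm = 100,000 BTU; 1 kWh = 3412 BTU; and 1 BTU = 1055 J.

£432.33

Heat load = 80600 MJ = 80,600,000,000 J / 1055 = 76,398,104 BTU
Gas: input = 76,398,104 / 0.742 = 102,962,405 BTU = 1,030 therm → 1,030 × £1.39 = £1,431.18
Heat pump: 76,398,104 BTU / 3412 = 22,390 kWh heat; / 3.10 = 7,223 kWh in → × £0.258 = £1,863.51
Difference = |£1,431.18 − £1,863.51| = £432.33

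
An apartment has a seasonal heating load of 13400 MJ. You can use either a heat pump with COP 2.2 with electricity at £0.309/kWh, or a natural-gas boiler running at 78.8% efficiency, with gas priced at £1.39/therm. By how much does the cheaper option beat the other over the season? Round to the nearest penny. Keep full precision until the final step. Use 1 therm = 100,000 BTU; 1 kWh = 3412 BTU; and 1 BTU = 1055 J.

Heat load = 13400 MJ = 13,400,000,000 J / 1055 = 12,701,422 BTU
Gas: input = 12,701,422 / 0.788 = 16,118,556 BTU = 161.2 therm → 161.2 × £1.39 = £224.05
Heat pump: 12,701,422 BTU / 3412 = 3,723 kWh heat; / 2.2 = 1,692 kWh in → × £0.309 = £522.85
Difference = |£224.05 − £522.85| = £298.80

£298.80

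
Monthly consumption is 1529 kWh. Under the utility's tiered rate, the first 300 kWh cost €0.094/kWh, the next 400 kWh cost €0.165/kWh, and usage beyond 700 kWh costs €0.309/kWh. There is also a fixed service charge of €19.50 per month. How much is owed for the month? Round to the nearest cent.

€369.86

First 300 kWh × €0.094 = €28.20
Next 400 kWh × €0.165 = €66.00
Remaining 829 kWh × €0.309 = €256.16
Energy charge = €350.36; + service €19.50 = €369.86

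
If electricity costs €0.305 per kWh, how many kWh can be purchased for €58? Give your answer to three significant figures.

190 kWh

€58 / €0.305 per kWh = 190.2 kWh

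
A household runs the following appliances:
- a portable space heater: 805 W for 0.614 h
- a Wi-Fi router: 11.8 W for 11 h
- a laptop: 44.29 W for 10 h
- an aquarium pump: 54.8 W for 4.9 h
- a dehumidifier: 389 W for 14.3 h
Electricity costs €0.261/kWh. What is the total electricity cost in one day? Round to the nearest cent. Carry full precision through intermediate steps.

€1.80

portable space heater: 805 W × 0.614 h = 494 Wh = 0.4943 kWh
Wi-Fi router: 11.8 W × 11 h = 130 Wh = 0.1298 kWh
laptop: 44.29 W × 10 h = 443 Wh = 0.4429 kWh
aquarium pump: 54.8 W × 4.9 h = 269 Wh = 0.2685 kWh
dehumidifier: 389 W × 14.3 h = 5,563 Wh = 5.563 kWh
Total energy = 0.4943 + 0.1298 + 0.4429 + 0.2685 + 5.563 = 6.898 kWh
Cost = 6.898 kWh × €0.261 = €1.80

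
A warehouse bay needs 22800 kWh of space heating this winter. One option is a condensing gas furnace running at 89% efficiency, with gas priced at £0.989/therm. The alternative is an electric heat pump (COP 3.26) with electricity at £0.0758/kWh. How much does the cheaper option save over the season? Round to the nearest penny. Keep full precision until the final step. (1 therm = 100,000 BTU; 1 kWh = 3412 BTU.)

Heat load = 22800 kWh × 3412 = 77,793,600 BTU
Gas: input = 77,793,600 / 0.89 = 87,408,539 BTU = 874.1 therm → 874.1 × £0.989 = £864.47
Heat pump: 77,793,600 BTU / 3412 = 22,800 kWh heat; / 3.26 = 6,994 kWh in → × £0.0758 = £530.13
Difference = |£864.47 − £530.13| = £334.34

£334.34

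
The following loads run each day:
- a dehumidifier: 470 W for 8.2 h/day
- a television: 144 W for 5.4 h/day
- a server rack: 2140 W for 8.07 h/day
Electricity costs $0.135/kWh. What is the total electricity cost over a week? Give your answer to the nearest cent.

$20.70

dehumidifier: 470 W × 8.2 h × 7 d = 26,978 Wh = 26.98 kWh
television: 144 W × 5.4 h × 7 d = 5,443 Wh = 5.443 kWh
server rack: 2140 W × 8.07 h × 7 d = 120,889 Wh = 120.9 kWh
Total energy = 26.98 + 5.443 + 120.9 = 153.3 kWh
Cost = 153.3 kWh × $0.135 = $20.70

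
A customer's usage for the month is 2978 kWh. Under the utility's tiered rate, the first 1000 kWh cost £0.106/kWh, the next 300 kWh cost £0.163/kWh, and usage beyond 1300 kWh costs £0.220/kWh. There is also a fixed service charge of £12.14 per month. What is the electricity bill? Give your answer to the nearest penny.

First 1000 kWh × £0.106 = £106.00
Next 300 kWh × £0.163 = £48.90
Remaining 1678 kWh × £0.220 = £369.16
Energy charge = £524.06; + service £12.14 = £536.20

£536.20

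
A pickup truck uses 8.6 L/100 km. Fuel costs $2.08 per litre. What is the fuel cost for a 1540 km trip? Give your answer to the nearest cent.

$275.48

Fuel = 8.6 L/100 km × 1540 km / 100 = 132.4 L
Cost = 132.4 L × $2.08/L = $275.48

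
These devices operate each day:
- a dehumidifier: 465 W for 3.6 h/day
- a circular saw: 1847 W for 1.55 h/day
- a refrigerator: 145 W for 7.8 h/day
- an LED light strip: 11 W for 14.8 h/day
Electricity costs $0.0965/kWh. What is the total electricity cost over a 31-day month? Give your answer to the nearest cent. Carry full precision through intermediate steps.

$17.44

dehumidifier: 465 W × 3.6 h × 31 d = 51,894 Wh = 51.89 kWh
circular saw: 1847 W × 1.55 h × 31 d = 88,748 Wh = 88.75 kWh
refrigerator: 145 W × 7.8 h × 31 d = 35,061 Wh = 35.06 kWh
LED light strip: 11 W × 14.8 h × 31 d = 5,047 Wh = 5.047 kWh
Total energy = 51.89 + 88.75 + 35.06 + 5.047 = 180.8 kWh
Cost = 180.8 kWh × $0.0965 = $17.44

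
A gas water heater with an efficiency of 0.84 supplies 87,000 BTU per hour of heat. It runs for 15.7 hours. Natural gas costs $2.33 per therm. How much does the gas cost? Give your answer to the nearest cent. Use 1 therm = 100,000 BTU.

$37.89

Heat delivered = 87,000 BTU/h × 15.7 h = 1,365,900 BTU
Gas input = 1,365,900 / 0.84 = 1,626,071 BTU
= 1,626,071 / 100,000 = 16.26 therm
Cost = 16.26 × $2.33/therm = $37.89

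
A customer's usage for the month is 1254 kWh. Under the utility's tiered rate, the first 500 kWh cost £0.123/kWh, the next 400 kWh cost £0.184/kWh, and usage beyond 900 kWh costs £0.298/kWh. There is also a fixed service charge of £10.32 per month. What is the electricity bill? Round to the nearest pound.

£251

First 500 kWh × £0.123 = £61.50
Next 400 kWh × £0.184 = £73.60
Remaining 354 kWh × £0.298 = £105.49
Energy charge = £240.59; + service £10.32 = £250.91 ≈ £251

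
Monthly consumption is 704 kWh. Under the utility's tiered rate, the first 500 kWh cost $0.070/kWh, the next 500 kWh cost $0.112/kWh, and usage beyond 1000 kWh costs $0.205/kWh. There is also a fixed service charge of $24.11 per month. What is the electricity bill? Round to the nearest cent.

$81.96

First 500 kWh × $0.070 = $35.00
Next 204 kWh × $0.112 = $22.85
Remaining tier: 0 kWh (not reached)
Energy charge = $57.85; + service $24.11 = $81.96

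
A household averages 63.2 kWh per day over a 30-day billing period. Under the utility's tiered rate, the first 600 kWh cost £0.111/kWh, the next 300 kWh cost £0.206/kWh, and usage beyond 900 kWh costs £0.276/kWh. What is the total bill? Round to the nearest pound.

£403

Usage = 63.2 kWh/day × 30 days = 1896 kWh
First 600 kWh × £0.111 = £66.60
Next 300 kWh × £0.206 = £61.80
Remaining 996 kWh × £0.276 = £274.90
Total = £403.30 ≈ £403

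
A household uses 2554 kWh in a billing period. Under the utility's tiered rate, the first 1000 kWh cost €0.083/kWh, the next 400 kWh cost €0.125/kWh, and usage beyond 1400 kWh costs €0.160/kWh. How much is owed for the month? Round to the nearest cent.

€317.64

First 1000 kWh × €0.083 = €83.00
Next 400 kWh × €0.125 = €50.00
Remaining 1154 kWh × €0.160 = €184.64
Total = €317.64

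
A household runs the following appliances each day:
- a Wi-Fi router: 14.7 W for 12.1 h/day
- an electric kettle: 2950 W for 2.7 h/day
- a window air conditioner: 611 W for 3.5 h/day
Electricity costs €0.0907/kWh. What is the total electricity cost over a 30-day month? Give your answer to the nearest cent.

Wi-Fi router: 14.7 W × 12.1 h × 30 d = 5,336 Wh = 5.336 kWh
electric kettle: 2950 W × 2.7 h × 30 d = 238,950 Wh = 239 kWh
window air conditioner: 611 W × 3.5 h × 30 d = 64,155 Wh = 64.16 kWh
Total energy = 5.336 + 239 + 64.16 = 308.4 kWh
Cost = 308.4 kWh × €0.0907 = €27.98

€27.98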